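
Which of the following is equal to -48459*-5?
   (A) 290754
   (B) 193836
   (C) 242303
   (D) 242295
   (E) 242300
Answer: D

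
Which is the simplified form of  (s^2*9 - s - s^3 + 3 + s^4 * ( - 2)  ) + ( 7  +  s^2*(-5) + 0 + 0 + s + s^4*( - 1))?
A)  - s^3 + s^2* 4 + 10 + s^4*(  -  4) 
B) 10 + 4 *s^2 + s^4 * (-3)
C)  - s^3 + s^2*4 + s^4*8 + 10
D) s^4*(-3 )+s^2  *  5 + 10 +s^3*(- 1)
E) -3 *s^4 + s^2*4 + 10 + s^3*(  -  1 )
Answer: E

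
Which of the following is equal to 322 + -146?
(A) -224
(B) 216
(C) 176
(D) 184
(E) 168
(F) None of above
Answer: C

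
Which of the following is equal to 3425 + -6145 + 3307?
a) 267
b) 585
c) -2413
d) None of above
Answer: d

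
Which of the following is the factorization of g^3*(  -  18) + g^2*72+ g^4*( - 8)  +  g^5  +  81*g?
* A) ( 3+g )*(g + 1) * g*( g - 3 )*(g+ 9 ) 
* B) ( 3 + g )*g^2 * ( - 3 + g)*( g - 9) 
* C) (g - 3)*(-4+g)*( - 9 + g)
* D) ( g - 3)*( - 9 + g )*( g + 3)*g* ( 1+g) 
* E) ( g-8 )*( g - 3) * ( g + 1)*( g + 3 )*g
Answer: D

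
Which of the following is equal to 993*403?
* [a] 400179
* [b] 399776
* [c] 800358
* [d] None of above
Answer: a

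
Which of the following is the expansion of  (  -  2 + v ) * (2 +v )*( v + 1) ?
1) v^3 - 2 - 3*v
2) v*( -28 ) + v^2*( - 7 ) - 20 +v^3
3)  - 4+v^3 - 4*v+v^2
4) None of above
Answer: 3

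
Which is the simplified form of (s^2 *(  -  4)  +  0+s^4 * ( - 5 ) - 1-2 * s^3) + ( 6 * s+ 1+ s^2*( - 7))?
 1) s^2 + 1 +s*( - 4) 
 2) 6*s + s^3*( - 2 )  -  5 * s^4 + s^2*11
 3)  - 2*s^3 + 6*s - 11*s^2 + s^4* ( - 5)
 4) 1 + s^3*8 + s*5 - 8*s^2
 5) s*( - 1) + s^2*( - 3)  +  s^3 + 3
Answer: 3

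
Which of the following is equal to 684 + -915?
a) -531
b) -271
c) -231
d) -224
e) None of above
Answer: c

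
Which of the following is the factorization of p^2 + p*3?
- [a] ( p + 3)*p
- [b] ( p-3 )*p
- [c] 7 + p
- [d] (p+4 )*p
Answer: a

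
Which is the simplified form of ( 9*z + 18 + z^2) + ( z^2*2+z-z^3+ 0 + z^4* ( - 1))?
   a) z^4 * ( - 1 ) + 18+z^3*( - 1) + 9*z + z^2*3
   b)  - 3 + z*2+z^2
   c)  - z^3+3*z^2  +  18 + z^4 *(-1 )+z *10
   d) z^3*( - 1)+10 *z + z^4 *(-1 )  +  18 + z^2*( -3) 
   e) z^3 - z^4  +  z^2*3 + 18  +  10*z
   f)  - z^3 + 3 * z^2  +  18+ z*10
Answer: c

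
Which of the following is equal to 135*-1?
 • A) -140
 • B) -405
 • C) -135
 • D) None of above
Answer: C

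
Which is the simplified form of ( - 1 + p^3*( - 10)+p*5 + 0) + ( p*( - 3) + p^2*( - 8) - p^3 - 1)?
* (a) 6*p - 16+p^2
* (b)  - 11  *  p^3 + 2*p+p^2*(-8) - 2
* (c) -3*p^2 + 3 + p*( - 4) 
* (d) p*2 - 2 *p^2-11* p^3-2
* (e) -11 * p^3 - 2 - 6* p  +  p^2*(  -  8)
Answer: b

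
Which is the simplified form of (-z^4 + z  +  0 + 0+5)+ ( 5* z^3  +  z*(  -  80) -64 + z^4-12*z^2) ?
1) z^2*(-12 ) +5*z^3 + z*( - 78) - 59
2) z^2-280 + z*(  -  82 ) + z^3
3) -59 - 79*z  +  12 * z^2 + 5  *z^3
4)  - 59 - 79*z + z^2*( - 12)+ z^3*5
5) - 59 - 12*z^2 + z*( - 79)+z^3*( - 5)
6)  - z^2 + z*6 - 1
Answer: 4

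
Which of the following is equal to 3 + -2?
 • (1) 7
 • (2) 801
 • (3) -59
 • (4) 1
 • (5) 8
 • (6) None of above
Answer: 4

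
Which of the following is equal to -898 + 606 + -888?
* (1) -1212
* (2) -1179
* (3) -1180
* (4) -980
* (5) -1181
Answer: 3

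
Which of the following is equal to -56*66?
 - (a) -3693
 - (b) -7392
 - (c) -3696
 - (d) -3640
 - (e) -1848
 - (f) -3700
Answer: c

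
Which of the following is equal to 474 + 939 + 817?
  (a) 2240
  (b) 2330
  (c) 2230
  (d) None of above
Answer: c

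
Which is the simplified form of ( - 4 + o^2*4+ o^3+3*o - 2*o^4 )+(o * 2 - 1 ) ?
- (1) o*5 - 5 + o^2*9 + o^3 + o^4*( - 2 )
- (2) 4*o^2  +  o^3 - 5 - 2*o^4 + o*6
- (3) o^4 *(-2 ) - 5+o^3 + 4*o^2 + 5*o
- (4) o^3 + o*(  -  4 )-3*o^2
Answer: 3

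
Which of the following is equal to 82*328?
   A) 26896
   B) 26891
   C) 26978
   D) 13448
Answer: A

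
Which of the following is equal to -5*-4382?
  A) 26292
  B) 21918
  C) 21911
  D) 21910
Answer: D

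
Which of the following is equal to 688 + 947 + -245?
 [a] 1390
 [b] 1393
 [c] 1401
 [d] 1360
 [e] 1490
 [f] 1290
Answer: a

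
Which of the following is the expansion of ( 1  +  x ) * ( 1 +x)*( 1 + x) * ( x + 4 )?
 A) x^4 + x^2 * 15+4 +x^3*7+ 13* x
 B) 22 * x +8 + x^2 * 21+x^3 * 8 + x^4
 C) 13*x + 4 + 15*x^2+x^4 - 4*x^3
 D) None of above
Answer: A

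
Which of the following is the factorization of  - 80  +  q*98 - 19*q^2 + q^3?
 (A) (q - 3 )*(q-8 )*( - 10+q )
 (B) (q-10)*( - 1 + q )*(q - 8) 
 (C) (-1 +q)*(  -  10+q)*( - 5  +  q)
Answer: B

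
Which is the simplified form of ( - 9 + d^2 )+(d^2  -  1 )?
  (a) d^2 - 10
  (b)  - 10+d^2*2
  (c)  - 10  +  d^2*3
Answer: b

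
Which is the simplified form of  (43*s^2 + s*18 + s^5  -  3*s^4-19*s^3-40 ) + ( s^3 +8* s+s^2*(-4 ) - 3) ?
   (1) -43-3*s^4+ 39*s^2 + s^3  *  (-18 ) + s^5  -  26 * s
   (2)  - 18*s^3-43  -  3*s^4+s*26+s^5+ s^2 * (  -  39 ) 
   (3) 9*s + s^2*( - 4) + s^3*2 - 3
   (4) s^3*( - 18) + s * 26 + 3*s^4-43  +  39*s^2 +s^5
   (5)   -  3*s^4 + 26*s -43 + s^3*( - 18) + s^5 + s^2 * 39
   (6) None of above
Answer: 5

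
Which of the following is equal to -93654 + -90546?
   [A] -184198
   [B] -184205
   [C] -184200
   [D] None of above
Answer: C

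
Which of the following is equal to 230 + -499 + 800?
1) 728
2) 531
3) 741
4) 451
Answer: 2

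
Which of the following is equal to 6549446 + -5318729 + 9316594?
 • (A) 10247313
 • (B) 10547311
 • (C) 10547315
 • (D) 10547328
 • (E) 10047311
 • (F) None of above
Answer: B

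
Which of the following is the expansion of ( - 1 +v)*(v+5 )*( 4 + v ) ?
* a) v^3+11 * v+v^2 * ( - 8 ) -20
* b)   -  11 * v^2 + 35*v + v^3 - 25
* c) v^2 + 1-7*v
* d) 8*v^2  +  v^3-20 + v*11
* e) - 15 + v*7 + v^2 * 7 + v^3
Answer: d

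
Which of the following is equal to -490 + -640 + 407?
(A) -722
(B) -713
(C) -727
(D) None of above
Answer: D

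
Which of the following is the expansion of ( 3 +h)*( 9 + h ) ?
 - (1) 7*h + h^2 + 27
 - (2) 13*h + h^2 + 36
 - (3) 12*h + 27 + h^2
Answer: 3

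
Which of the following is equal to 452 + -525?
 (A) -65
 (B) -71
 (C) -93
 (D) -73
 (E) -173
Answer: D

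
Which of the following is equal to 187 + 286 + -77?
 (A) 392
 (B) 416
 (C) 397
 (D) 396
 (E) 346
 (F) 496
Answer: D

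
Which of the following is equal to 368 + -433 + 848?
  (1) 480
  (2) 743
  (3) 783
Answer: 3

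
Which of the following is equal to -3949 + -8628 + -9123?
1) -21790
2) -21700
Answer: 2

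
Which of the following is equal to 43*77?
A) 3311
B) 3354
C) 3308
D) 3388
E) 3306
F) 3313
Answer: A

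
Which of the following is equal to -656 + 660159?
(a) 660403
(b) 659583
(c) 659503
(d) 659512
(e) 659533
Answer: c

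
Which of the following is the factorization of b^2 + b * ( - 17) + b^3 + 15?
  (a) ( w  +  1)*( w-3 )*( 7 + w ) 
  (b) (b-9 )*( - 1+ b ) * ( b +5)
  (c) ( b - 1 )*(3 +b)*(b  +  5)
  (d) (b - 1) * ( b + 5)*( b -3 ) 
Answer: d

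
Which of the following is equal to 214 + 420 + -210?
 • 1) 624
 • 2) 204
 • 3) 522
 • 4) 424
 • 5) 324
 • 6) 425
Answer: 4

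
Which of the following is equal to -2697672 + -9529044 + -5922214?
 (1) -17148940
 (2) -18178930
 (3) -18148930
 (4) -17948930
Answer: 3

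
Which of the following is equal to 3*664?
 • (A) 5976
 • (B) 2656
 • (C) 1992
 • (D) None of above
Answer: C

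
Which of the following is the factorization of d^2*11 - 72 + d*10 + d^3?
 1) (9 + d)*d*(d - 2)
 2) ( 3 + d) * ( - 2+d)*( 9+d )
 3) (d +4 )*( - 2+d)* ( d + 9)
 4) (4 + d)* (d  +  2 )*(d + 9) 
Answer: 3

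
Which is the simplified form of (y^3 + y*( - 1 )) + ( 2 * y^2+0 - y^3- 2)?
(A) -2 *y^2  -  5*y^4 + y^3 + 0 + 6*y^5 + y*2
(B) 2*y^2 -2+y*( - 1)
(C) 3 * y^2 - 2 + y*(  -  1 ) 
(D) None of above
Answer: B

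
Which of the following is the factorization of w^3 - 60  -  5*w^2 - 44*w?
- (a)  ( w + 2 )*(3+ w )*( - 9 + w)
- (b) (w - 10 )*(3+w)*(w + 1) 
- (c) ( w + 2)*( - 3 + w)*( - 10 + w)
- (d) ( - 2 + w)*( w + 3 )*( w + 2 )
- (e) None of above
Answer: e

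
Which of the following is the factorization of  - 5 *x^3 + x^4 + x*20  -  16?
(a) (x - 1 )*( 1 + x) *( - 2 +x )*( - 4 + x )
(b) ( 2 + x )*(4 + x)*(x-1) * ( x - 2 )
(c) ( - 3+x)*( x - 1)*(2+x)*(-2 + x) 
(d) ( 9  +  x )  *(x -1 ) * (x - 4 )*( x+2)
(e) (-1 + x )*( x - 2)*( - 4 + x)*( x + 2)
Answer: e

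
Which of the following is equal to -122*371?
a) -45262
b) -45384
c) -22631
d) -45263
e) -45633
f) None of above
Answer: a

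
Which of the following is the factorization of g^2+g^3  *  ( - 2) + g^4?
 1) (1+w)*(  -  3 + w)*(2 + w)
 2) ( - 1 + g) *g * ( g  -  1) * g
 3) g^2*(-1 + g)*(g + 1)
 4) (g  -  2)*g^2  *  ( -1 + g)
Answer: 2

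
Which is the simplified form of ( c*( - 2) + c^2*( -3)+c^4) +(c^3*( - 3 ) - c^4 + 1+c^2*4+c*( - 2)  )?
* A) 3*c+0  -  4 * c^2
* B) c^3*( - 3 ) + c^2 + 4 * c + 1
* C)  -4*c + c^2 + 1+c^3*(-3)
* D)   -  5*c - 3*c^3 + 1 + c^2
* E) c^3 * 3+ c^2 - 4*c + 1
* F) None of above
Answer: C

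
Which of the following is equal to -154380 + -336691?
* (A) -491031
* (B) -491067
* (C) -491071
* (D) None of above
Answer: C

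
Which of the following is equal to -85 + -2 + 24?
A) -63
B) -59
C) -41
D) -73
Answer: A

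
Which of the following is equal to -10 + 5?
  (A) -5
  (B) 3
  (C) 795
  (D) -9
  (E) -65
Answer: A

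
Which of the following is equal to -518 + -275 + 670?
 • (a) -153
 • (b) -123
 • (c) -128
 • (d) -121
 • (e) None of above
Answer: b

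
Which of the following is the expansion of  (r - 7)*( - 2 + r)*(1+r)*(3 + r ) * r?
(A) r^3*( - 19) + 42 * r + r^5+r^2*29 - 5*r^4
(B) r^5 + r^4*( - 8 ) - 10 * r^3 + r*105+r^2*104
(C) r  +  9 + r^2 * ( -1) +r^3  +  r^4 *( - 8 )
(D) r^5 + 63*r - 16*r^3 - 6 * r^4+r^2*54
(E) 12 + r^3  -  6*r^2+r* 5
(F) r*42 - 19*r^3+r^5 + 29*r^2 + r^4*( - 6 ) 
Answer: A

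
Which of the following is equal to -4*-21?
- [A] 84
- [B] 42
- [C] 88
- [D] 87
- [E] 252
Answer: A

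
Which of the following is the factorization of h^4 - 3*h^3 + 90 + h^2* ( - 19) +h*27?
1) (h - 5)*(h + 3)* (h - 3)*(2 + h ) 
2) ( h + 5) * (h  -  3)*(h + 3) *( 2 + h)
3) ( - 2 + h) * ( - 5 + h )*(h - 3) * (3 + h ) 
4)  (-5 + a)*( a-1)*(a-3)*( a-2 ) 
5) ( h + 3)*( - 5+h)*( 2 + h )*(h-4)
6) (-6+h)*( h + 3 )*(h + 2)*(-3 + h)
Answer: 1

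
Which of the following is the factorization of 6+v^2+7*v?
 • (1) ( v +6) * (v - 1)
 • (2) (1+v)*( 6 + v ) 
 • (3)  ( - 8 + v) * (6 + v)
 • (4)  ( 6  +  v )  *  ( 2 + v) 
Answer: 2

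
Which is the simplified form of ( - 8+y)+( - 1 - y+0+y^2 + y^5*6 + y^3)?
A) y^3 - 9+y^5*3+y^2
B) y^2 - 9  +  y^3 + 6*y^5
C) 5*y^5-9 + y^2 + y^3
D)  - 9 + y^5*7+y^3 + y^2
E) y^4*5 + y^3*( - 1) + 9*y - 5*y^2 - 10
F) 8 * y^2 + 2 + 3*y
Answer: B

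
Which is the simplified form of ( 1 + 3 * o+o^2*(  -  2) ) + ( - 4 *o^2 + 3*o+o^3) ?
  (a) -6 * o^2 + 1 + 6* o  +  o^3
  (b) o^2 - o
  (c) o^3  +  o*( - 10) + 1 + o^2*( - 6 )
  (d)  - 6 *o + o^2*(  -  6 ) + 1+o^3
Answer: a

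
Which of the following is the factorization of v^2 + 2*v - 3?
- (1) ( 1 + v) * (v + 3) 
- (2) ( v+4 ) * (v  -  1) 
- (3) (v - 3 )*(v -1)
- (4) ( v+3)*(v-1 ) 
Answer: 4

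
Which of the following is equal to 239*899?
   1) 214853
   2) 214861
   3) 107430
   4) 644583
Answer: 2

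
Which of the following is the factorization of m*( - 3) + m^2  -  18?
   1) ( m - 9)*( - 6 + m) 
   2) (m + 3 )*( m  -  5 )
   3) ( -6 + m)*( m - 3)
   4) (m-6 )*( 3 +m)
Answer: 4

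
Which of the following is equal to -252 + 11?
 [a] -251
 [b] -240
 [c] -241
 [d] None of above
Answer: c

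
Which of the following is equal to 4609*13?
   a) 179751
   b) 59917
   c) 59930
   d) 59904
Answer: b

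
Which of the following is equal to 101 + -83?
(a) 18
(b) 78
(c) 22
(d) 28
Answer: a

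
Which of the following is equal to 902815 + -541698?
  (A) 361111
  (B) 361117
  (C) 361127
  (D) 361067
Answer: B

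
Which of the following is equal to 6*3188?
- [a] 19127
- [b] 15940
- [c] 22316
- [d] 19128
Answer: d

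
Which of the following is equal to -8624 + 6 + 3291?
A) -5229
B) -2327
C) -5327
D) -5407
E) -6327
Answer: C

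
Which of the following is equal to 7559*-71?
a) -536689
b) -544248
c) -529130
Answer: a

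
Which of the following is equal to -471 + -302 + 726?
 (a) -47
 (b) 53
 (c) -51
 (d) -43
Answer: a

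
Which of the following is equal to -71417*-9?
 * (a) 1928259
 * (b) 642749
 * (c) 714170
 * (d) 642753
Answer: d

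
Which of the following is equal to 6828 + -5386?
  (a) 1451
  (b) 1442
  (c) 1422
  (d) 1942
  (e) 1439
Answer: b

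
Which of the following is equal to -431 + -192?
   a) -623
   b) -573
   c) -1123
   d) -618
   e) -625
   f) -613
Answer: a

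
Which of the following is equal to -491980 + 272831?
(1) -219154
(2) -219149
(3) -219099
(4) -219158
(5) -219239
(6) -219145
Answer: 2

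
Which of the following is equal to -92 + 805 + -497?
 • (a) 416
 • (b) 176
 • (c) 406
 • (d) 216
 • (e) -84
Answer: d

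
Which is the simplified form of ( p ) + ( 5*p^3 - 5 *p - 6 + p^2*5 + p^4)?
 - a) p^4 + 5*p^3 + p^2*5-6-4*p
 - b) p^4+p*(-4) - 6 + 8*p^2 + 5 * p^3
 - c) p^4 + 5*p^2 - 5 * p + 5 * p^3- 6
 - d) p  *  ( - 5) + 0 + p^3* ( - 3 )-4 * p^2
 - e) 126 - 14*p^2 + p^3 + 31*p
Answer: a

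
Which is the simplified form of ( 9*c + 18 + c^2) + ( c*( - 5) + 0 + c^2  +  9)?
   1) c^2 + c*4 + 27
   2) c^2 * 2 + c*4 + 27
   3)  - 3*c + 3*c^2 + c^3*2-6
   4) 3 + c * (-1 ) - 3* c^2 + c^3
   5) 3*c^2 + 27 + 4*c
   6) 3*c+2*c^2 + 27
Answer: 2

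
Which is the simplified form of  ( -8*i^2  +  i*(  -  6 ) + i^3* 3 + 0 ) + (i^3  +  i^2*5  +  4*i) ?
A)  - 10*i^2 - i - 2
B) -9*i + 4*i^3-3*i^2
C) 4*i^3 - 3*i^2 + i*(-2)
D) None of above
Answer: C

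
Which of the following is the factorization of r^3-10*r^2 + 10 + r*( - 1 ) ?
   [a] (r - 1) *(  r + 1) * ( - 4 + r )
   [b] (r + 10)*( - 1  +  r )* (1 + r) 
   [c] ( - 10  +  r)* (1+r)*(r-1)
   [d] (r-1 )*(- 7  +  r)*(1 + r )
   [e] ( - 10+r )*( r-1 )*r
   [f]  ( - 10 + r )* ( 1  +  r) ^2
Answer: c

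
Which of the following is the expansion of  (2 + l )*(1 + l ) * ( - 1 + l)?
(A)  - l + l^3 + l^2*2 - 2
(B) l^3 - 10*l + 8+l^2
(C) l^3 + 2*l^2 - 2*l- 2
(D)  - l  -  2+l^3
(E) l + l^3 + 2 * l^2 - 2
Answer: A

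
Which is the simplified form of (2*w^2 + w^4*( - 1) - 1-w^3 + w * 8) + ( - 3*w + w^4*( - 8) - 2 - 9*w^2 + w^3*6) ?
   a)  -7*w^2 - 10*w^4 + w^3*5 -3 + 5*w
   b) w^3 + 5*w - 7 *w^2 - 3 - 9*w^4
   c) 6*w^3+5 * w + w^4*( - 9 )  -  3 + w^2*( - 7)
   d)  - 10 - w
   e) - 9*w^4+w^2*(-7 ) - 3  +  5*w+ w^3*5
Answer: e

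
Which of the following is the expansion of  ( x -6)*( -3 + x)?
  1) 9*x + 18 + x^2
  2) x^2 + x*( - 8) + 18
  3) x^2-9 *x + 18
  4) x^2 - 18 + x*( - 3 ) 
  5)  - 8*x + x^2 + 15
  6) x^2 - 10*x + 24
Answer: 3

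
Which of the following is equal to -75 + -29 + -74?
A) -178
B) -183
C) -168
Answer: A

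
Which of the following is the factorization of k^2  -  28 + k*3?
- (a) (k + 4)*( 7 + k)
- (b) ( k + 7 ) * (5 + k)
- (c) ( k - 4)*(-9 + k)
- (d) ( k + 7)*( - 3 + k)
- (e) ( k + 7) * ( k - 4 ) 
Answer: e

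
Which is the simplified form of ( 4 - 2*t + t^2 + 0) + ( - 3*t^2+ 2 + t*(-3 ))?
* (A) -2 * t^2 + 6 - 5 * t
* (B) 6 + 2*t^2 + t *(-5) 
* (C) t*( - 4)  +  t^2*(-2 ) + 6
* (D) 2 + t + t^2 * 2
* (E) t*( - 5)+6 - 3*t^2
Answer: A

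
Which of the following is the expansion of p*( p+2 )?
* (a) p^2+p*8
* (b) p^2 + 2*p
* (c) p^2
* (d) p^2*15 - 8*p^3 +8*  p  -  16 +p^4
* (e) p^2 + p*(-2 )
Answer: b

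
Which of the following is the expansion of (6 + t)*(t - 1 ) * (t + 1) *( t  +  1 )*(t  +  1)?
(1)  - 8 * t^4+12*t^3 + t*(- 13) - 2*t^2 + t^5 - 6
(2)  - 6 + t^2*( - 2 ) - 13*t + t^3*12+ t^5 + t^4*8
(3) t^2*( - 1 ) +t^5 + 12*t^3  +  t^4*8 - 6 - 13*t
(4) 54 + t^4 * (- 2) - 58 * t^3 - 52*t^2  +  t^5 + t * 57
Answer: 2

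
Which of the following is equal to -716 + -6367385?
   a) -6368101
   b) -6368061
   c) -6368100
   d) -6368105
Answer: a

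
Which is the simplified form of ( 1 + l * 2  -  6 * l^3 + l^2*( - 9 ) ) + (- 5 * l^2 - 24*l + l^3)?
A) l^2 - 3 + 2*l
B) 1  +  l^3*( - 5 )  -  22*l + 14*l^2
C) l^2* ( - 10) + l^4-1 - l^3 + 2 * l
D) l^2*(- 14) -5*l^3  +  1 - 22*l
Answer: D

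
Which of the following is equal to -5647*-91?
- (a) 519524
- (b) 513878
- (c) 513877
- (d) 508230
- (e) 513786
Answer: c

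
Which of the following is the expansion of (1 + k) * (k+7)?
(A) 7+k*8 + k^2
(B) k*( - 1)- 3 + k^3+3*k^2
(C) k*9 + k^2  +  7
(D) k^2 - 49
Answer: A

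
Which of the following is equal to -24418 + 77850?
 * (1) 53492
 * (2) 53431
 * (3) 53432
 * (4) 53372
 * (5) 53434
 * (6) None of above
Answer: 3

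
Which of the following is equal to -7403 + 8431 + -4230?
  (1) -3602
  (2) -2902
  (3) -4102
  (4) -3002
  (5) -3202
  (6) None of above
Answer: 5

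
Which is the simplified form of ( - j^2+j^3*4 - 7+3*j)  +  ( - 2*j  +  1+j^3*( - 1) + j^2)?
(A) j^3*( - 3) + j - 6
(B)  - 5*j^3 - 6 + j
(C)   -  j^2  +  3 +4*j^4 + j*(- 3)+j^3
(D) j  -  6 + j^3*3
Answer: D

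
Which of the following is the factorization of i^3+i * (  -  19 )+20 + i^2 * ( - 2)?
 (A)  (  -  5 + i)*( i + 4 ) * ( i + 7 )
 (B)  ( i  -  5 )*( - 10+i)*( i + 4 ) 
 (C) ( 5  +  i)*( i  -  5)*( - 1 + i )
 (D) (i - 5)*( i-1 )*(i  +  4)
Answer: D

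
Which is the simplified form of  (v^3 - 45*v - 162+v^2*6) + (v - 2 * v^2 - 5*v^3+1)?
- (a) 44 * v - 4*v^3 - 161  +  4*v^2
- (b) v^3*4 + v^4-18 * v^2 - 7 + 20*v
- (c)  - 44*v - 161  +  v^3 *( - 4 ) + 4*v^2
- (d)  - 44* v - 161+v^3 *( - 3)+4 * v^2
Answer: c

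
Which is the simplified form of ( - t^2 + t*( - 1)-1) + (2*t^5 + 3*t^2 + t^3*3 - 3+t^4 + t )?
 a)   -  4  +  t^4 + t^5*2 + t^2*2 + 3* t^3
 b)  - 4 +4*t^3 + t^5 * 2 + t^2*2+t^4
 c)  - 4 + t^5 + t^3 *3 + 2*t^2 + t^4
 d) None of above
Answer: a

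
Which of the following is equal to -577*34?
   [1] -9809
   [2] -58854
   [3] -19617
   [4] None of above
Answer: 4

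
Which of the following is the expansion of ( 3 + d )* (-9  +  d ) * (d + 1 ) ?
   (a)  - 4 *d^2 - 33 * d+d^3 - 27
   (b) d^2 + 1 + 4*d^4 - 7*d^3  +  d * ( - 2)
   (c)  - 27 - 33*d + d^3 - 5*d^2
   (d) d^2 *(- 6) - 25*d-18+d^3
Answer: c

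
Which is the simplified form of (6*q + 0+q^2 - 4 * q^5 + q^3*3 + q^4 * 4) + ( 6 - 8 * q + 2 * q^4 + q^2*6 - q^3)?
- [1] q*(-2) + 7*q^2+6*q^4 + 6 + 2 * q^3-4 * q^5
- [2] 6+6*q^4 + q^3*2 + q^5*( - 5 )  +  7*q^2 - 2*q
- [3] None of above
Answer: 1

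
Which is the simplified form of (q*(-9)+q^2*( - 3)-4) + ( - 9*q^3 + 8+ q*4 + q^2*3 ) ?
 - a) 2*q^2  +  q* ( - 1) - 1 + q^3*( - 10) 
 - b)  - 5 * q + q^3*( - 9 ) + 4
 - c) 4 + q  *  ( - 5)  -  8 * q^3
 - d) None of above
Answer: b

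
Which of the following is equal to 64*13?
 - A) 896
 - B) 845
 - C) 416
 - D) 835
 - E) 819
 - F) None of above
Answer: F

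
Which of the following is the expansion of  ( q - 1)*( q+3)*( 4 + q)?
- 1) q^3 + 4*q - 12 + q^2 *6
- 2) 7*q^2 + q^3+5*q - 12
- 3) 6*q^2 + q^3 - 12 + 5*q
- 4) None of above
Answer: 3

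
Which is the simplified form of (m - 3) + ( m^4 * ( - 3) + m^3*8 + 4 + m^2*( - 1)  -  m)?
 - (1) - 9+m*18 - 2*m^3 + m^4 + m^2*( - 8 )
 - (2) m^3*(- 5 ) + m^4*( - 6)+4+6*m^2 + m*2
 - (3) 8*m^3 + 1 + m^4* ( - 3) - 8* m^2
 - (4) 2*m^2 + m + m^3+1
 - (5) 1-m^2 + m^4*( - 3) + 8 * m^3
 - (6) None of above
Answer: 5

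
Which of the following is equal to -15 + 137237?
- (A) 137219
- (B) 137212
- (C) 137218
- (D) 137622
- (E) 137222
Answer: E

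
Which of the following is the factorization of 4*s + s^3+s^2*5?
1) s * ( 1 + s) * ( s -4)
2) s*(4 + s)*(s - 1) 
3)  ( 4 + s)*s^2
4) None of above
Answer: 4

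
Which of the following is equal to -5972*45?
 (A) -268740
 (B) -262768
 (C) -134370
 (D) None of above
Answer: A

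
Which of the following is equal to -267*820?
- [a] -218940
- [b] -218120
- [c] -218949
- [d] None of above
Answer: a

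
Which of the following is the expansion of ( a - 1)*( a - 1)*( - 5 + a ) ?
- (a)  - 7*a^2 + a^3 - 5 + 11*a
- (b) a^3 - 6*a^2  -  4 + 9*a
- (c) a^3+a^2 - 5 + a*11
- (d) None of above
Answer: a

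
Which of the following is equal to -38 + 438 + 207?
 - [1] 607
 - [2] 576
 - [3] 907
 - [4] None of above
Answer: 1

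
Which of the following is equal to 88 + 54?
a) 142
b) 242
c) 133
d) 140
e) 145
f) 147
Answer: a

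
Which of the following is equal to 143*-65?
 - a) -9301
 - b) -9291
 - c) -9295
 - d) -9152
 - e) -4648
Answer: c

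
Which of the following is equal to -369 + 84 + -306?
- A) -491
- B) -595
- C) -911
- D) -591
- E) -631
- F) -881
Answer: D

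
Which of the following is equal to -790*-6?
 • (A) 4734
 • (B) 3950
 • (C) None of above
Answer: C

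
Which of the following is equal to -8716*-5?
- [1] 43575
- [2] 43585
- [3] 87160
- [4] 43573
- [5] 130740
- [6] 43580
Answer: 6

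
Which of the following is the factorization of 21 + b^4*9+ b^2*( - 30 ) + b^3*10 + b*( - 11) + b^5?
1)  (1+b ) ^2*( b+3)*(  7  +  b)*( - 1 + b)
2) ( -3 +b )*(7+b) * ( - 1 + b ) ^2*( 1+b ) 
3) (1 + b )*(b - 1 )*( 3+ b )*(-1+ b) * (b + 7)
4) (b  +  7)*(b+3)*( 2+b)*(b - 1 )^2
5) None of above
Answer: 3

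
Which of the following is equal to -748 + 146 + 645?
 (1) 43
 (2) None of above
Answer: 1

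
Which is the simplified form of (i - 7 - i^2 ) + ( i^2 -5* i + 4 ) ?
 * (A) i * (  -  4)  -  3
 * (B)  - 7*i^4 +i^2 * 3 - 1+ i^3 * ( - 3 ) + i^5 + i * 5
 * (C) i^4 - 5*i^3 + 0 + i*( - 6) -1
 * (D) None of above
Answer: A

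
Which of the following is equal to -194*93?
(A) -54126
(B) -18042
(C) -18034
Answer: B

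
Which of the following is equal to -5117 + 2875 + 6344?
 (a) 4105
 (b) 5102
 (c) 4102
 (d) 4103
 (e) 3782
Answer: c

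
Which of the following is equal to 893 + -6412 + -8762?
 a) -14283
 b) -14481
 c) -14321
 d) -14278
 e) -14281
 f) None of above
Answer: e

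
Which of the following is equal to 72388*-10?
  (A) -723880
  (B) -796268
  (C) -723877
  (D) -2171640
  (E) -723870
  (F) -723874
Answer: A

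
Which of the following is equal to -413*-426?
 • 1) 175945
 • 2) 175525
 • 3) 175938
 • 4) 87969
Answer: 3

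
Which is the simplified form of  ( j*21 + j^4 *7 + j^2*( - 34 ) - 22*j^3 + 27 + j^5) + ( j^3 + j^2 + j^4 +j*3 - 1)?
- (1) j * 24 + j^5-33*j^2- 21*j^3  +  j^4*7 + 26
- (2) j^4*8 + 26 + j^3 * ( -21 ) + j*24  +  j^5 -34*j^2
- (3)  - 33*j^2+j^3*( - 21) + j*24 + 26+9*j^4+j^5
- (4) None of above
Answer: 4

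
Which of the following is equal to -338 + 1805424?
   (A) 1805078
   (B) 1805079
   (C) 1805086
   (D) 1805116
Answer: C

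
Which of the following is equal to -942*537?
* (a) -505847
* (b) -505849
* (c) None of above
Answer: c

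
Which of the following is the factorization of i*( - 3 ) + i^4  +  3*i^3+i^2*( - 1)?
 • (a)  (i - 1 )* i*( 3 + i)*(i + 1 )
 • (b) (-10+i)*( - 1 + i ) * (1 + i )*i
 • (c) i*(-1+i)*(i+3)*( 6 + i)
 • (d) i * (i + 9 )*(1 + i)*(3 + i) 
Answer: a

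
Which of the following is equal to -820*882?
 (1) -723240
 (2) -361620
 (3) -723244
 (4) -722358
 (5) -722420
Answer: 1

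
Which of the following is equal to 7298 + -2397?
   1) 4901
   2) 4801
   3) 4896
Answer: 1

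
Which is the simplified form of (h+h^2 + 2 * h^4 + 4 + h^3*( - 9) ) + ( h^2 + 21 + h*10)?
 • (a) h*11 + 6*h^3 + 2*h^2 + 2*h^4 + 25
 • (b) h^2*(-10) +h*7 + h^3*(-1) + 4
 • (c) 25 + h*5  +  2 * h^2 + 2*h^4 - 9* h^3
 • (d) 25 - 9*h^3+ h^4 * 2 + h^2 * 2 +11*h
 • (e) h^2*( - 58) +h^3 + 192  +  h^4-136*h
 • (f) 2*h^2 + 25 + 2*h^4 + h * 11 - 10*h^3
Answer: d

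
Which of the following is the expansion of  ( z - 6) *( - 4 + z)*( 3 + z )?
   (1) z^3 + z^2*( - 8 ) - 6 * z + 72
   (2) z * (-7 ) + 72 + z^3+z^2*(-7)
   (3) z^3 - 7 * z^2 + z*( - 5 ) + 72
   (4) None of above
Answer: 4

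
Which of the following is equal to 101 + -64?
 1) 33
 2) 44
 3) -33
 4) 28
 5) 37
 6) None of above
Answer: 5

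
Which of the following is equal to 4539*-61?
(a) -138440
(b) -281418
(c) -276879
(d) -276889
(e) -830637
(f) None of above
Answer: c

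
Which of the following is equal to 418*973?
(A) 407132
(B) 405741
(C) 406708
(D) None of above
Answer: D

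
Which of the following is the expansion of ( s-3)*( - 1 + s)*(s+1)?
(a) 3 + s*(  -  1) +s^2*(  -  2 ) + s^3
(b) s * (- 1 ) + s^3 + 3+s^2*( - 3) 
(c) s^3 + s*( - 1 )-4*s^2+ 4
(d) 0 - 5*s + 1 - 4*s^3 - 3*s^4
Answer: b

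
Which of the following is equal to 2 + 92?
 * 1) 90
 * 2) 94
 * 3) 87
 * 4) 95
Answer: 2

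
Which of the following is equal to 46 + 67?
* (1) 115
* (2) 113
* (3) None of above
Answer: 2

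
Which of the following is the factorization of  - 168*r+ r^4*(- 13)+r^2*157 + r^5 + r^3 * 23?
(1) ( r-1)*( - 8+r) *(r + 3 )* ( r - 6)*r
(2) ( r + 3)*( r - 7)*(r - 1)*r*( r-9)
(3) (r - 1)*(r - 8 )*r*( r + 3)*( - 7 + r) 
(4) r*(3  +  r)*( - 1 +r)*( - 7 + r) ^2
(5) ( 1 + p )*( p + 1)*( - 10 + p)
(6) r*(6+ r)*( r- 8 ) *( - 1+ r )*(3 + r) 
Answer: 3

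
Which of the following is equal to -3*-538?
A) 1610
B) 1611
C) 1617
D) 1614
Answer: D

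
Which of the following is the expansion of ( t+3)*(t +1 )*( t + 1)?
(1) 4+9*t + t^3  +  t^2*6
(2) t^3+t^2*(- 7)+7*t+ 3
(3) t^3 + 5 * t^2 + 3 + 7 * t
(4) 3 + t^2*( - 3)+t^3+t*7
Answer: 3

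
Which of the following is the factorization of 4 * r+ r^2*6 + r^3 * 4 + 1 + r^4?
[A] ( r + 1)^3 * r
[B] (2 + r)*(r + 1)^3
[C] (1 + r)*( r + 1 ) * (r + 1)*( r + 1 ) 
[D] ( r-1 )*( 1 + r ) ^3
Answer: C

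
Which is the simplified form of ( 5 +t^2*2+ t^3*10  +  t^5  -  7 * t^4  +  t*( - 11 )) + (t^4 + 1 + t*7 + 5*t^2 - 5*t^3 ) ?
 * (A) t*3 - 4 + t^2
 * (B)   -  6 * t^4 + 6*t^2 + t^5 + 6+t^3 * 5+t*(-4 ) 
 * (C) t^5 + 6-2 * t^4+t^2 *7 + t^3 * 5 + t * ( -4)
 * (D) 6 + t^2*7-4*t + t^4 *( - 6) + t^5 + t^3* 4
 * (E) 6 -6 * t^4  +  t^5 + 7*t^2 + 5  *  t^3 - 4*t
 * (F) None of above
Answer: E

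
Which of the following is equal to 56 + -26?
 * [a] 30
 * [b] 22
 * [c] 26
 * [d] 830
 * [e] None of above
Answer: a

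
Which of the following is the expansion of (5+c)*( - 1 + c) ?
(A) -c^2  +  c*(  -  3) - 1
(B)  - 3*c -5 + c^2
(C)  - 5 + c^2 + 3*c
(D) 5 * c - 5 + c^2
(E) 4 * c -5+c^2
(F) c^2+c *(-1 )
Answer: E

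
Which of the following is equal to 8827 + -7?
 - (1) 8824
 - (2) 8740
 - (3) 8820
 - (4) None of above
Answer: 3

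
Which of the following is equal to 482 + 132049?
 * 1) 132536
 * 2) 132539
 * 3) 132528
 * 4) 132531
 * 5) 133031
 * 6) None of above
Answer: 4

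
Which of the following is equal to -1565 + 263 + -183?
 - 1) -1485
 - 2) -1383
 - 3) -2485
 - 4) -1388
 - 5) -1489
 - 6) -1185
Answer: 1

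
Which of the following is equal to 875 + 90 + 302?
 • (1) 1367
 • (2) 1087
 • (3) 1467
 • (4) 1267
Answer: 4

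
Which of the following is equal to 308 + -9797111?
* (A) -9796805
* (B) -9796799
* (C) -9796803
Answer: C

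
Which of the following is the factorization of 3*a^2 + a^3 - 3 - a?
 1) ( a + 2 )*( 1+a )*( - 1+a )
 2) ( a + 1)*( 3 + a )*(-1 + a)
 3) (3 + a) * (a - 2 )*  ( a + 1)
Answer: 2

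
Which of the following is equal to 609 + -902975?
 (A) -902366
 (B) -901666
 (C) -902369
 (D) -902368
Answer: A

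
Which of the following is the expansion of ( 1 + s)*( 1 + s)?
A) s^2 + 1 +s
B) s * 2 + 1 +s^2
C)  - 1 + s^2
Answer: B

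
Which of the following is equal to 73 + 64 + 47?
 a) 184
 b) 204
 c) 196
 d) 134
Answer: a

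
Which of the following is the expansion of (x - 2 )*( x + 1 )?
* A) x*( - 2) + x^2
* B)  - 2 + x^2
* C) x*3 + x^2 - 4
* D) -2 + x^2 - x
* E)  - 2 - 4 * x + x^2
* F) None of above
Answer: D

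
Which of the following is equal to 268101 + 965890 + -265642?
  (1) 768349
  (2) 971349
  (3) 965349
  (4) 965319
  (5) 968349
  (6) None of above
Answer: 5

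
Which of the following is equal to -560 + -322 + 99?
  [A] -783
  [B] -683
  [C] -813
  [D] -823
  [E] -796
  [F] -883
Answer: A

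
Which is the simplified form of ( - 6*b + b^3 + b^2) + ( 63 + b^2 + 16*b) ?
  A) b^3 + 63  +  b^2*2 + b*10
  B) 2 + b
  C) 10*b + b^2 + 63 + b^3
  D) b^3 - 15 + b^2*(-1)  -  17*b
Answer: A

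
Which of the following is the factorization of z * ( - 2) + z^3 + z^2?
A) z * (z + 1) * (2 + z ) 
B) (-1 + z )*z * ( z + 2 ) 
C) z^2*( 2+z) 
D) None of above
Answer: B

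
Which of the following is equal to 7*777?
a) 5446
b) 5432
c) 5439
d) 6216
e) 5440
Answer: c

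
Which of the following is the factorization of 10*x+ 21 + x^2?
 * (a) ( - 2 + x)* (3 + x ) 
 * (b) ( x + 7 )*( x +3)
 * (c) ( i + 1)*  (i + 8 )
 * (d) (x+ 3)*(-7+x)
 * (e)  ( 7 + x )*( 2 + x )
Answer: b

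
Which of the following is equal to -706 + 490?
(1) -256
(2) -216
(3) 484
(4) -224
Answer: 2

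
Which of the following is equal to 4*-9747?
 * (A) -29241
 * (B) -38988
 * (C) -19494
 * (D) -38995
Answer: B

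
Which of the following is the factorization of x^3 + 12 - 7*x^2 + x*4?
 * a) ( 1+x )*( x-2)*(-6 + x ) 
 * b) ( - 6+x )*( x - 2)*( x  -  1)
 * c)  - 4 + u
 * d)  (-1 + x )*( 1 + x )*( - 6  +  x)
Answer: a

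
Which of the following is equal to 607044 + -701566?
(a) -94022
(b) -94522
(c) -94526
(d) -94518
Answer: b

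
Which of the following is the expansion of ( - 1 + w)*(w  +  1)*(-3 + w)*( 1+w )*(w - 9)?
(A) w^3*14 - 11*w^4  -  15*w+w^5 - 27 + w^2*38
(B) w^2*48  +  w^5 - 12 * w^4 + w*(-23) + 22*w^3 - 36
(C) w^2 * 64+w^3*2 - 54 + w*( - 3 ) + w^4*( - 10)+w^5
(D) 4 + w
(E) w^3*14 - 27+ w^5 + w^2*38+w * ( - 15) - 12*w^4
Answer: A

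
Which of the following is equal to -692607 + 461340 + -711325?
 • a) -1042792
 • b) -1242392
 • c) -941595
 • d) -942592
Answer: d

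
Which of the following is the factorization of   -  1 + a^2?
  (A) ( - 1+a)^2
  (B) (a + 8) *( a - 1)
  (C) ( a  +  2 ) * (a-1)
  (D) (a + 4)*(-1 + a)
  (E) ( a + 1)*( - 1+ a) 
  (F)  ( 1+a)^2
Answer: E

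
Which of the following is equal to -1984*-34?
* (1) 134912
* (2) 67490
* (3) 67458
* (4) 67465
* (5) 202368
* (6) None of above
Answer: 6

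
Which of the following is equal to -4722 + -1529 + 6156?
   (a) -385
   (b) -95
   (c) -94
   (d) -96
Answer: b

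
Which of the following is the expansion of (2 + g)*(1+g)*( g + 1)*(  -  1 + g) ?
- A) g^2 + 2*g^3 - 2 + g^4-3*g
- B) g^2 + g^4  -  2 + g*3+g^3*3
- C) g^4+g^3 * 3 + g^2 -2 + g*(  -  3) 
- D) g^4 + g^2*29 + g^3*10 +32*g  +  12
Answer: C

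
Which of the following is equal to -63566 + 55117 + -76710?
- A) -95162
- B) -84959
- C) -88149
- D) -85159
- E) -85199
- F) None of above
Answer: D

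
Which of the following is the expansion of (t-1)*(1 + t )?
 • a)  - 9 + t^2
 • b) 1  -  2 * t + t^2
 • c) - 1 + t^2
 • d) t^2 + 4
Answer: c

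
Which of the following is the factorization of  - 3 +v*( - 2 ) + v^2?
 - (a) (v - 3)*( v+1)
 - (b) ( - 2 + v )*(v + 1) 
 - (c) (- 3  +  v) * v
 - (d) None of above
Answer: a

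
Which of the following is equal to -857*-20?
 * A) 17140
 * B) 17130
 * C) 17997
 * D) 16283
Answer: A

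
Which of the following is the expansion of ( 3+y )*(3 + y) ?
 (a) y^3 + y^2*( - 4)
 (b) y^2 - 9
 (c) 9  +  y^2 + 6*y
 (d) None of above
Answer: c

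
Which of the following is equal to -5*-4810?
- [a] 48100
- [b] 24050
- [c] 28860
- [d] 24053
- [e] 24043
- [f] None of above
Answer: b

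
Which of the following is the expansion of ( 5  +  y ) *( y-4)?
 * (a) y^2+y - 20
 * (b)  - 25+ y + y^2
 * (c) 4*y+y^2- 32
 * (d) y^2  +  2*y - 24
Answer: a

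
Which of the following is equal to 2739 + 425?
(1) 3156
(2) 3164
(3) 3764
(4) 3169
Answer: 2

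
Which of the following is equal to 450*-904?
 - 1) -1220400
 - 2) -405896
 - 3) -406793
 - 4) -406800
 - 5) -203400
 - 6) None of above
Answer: 4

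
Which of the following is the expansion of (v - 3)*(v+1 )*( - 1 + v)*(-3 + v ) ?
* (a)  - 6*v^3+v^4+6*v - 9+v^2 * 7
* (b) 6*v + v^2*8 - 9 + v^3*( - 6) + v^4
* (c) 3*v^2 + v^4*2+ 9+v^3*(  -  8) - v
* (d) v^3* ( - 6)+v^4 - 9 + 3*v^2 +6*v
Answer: b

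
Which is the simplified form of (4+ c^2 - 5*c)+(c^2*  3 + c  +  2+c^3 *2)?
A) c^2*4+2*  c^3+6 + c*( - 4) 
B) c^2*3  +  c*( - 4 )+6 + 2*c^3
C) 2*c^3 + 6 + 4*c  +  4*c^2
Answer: A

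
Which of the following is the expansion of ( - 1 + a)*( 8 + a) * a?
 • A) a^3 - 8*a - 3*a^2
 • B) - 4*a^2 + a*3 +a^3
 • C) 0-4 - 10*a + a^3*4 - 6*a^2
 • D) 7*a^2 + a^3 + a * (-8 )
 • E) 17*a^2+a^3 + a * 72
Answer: D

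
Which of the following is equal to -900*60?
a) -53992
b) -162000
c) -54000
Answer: c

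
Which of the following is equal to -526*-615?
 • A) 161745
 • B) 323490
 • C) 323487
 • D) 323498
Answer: B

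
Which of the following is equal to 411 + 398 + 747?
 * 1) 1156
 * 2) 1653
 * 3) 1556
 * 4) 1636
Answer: 3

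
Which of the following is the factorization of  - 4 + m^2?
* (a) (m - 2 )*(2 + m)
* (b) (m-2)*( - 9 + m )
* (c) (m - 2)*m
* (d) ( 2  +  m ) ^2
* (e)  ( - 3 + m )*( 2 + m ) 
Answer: a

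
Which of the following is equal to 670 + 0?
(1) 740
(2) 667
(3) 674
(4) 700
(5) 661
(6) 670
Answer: 6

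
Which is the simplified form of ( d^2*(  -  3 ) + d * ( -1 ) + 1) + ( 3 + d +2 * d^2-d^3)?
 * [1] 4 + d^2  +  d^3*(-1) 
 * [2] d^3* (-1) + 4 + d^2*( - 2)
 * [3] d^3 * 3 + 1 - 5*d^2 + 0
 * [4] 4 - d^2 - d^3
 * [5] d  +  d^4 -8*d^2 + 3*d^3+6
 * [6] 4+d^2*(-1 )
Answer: 4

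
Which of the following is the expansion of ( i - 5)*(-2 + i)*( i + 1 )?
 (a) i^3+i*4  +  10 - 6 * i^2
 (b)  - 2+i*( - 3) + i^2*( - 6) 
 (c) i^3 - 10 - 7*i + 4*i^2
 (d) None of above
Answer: d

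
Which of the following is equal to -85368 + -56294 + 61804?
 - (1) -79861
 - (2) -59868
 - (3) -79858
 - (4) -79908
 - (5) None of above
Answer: 3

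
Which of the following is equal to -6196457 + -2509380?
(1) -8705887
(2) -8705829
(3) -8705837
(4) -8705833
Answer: 3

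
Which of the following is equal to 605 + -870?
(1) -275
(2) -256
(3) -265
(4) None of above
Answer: 3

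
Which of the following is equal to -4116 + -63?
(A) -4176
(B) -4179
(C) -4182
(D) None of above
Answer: B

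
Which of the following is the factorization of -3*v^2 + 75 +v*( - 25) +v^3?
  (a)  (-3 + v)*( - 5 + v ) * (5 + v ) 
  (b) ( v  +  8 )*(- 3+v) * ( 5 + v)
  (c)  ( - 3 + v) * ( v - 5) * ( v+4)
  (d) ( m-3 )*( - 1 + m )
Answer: a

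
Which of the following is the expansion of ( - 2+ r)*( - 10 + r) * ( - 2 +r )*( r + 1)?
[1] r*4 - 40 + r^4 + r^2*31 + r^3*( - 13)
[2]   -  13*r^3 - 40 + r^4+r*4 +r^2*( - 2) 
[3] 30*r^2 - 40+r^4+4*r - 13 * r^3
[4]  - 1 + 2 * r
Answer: 3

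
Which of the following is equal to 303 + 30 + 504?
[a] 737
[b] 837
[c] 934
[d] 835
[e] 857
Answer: b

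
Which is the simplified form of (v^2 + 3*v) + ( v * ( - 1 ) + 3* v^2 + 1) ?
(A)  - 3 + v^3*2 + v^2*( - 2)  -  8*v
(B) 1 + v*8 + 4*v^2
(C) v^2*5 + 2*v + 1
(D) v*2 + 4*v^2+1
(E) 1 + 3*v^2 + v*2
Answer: D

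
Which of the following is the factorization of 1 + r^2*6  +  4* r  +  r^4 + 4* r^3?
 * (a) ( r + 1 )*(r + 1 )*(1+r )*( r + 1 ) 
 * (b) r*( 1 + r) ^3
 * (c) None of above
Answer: a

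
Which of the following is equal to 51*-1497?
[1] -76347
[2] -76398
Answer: 1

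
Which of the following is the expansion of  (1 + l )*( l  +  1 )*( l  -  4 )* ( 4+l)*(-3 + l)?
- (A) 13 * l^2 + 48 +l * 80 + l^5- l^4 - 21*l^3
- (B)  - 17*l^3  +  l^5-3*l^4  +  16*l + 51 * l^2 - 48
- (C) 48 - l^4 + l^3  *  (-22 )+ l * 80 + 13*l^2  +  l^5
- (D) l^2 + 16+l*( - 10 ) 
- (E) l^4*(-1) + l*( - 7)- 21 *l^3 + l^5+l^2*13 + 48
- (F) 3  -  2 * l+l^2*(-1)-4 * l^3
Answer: A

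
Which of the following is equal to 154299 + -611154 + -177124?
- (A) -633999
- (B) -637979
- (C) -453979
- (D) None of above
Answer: D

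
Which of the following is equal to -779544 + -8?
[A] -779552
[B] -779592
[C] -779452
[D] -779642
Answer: A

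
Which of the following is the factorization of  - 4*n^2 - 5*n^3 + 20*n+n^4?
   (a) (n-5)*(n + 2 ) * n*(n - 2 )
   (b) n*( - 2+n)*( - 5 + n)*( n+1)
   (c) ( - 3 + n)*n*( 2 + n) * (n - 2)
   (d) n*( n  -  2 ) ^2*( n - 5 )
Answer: a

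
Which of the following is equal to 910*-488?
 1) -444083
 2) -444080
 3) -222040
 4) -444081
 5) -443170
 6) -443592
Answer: 2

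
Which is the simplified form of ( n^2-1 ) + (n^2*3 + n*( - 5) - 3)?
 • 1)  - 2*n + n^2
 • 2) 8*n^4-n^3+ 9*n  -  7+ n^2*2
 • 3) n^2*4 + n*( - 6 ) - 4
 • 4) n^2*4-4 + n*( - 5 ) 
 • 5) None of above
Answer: 4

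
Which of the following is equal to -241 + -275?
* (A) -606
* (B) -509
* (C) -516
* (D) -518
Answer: C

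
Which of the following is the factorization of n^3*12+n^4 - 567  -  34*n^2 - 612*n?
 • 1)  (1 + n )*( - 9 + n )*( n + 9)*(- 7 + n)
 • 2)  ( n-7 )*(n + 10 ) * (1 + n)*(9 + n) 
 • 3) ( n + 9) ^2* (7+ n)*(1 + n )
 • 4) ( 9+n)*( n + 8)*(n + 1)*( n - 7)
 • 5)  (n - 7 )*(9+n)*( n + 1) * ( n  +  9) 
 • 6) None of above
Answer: 5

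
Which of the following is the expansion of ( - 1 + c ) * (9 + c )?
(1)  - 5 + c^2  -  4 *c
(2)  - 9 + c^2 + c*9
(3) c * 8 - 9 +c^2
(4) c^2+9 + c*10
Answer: 3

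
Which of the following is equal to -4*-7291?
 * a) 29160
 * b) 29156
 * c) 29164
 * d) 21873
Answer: c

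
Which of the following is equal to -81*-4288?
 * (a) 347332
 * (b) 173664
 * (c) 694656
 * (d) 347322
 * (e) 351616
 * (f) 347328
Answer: f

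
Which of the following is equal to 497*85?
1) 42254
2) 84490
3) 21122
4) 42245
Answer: 4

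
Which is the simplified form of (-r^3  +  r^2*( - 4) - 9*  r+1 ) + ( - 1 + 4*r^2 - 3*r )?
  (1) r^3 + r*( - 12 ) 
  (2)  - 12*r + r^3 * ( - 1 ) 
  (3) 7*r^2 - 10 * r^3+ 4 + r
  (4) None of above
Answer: 2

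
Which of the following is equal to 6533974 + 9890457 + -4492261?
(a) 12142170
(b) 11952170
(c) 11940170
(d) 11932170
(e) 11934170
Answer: d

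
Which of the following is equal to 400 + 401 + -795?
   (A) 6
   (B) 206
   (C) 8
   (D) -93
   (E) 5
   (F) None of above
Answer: A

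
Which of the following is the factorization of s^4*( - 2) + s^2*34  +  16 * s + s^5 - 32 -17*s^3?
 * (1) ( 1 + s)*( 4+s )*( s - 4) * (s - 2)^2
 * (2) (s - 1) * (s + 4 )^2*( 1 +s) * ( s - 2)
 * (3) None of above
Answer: 3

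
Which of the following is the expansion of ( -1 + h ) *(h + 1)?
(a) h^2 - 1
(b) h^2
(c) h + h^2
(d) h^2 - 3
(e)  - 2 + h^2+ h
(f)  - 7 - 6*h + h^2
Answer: a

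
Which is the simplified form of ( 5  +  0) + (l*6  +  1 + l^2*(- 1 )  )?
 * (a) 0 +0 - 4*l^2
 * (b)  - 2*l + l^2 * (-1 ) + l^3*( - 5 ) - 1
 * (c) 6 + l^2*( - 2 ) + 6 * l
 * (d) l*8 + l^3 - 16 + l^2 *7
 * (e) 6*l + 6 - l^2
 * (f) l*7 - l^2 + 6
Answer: e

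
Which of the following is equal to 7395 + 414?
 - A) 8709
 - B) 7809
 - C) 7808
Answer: B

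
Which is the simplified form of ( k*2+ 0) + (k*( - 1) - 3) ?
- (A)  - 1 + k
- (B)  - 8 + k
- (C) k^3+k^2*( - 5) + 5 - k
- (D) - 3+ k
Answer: D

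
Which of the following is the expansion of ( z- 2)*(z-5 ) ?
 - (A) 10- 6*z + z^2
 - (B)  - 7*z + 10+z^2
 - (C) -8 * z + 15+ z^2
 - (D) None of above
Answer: B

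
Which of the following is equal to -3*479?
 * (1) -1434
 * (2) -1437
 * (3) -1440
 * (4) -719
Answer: 2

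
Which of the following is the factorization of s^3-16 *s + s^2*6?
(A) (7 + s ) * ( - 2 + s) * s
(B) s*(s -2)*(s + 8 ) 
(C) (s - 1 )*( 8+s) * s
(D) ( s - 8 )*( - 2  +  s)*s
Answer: B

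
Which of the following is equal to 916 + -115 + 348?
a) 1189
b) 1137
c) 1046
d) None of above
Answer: d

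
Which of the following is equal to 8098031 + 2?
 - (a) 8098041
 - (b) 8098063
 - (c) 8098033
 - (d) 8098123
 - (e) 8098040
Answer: c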